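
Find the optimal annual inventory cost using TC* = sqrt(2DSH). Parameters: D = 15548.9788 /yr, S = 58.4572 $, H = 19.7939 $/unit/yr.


2*D*S*H = 35983321.4478
TC* = sqrt(35983321.4478) = 5998.6100

5998.6100 $/yr


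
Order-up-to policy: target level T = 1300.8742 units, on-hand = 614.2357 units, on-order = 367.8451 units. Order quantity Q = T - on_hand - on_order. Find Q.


Inventory position = OH + OO = 614.2357 + 367.8451 = 982.0808
Q = 1300.8742 - 982.0808 = 318.7934

318.7934 units


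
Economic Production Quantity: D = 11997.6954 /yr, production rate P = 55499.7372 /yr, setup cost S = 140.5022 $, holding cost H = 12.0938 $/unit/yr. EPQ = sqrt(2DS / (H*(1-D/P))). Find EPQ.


1 - D/P = 1 - 0.2162 = 0.7838
H*(1-D/P) = 9.4794
2DS = 3371405.1973
EPQ = sqrt(355655.4393) = 596.3685

596.3685 units


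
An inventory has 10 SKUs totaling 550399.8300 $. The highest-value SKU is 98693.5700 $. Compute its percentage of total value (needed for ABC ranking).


Top item = 98693.5700
Total = 550399.8300
Percentage = 98693.5700 / 550399.8300 * 100 = 17.9313

17.9313%


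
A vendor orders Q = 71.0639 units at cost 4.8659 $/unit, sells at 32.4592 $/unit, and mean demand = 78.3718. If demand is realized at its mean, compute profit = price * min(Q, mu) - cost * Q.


Sales at mu = min(71.0639, 78.3718) = 71.0639
Revenue = 32.4592 * 71.0639 = 2306.6773
Total cost = 4.8659 * 71.0639 = 345.7898
Profit = 2306.6773 - 345.7898 = 1960.8875

1960.8875 $


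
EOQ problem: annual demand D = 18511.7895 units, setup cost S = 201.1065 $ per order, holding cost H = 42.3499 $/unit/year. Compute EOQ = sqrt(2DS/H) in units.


2*D*S = 2 * 18511.7895 * 201.1065 = 7445682.3902
2*D*S/H = 175813.4586
EOQ = sqrt(175813.4586) = 419.3012

419.3012 units


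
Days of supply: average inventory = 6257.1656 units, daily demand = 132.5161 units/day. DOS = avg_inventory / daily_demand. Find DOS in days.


DOS = 6257.1656 / 132.5161 = 47.2182

47.2182 days


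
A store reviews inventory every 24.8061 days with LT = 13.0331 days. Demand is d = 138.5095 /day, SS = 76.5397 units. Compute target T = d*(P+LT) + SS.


P + LT = 37.8392
d*(P+LT) = 138.5095 * 37.8392 = 5241.0887
T = 5241.0887 + 76.5397 = 5317.6284

5317.6284 units


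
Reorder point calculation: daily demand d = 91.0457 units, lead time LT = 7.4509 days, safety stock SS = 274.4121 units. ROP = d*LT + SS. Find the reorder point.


d*LT = 91.0457 * 7.4509 = 678.3724
ROP = 678.3724 + 274.4121 = 952.7845

952.7845 units


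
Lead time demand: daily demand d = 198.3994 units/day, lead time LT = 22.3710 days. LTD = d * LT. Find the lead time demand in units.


LTD = 198.3994 * 22.3710 = 4438.3930

4438.3930 units


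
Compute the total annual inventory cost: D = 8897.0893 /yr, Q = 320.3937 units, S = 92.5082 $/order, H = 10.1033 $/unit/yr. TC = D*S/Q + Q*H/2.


Ordering cost = D*S/Q = 2568.8823
Holding cost = Q*H/2 = 1618.5168
TC = 2568.8823 + 1618.5168 = 4187.3992

4187.3992 $/yr


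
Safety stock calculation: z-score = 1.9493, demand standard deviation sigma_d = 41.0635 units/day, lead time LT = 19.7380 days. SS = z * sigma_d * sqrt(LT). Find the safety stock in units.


sqrt(LT) = sqrt(19.7380) = 4.4427
SS = 1.9493 * 41.0635 * 4.4427 = 355.6200

355.6200 units


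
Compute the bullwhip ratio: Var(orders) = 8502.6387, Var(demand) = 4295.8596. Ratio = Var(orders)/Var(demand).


BW = 8502.6387 / 4295.8596 = 1.9793

1.9793


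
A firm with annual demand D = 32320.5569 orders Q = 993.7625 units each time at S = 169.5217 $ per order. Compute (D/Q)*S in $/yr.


Number of orders = D/Q = 32.5234
Cost = 32.5234 * 169.5217 = 5513.4257

5513.4257 $/yr


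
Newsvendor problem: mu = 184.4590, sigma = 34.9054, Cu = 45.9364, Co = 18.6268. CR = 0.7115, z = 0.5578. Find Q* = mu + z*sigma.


CR = Cu/(Cu+Co) = 45.9364/(45.9364+18.6268) = 0.7115
z = 0.5578
Q* = 184.4590 + 0.5578 * 34.9054 = 203.9292

203.9292 units


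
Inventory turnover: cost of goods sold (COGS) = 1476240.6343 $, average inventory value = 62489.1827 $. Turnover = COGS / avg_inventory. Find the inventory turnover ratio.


Turnover = 1476240.6343 / 62489.1827 = 23.6239

23.6239


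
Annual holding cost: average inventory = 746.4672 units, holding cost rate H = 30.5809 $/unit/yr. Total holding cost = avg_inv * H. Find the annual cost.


Cost = 746.4672 * 30.5809 = 22827.6388

22827.6388 $/yr


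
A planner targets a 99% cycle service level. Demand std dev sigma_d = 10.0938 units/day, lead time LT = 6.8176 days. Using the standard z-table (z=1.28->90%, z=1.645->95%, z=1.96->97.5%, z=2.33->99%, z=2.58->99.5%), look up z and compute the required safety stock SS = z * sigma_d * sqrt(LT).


From the table, SL = 99% corresponds to z = 2.33
sqrt(LT) = sqrt(6.8176) = 2.6111
SS = 2.33 * 10.0938 * 2.6111 = 61.4082

61.4082 units


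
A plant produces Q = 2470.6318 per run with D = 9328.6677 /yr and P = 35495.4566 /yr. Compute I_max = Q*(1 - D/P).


D/P = 0.2628
1 - D/P = 0.7372
I_max = 2470.6318 * 0.7372 = 1821.3176

1821.3176 units


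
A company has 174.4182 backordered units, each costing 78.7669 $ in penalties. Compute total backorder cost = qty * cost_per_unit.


Total = 174.4182 * 78.7669 = 13738.3809

13738.3809 $


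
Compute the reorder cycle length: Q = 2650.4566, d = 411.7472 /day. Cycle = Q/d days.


Cycle = 2650.4566 / 411.7472 = 6.4371

6.4371 days


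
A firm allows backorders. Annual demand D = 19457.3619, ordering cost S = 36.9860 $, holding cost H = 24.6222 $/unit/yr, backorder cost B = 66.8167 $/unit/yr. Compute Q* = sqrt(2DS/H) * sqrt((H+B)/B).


sqrt(2DS/H) = 241.7755
sqrt((H+B)/B) = 1.1698
Q* = 241.7755 * 1.1698 = 282.8363

282.8363 units


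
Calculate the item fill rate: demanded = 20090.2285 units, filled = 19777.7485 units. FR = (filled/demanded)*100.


FR = 19777.7485 / 20090.2285 * 100 = 98.4446

98.4446%


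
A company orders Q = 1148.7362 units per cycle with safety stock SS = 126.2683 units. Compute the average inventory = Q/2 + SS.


Q/2 = 574.3681
Avg = 574.3681 + 126.2683 = 700.6364

700.6364 units


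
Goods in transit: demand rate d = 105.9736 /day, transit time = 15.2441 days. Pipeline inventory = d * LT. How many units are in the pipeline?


Pipeline = 105.9736 * 15.2441 = 1615.4722

1615.4722 units


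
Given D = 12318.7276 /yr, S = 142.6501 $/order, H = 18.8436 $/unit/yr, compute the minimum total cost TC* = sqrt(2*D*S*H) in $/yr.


2*D*S*H = 66226500.1684
TC* = sqrt(66226500.1684) = 8137.9666

8137.9666 $/yr


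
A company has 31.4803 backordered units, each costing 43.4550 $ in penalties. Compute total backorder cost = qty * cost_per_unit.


Total = 31.4803 * 43.4550 = 1367.9764

1367.9764 $


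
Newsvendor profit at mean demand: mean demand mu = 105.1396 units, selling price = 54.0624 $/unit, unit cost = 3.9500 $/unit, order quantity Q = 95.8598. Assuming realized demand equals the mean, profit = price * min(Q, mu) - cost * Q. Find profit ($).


Sales at mu = min(95.8598, 105.1396) = 95.8598
Revenue = 54.0624 * 95.8598 = 5182.4109
Total cost = 3.9500 * 95.8598 = 378.6462
Profit = 5182.4109 - 378.6462 = 4803.7646

4803.7646 $


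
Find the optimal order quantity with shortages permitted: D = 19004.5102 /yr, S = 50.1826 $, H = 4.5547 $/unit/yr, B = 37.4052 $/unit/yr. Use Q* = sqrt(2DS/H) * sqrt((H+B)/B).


sqrt(2DS/H) = 647.1278
sqrt((H+B)/B) = 1.0591
Q* = 647.1278 * 1.0591 = 685.3955

685.3955 units


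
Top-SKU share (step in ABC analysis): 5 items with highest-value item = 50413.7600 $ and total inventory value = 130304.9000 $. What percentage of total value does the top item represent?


Top item = 50413.7600
Total = 130304.9000
Percentage = 50413.7600 / 130304.9000 * 100 = 38.6891

38.6891%


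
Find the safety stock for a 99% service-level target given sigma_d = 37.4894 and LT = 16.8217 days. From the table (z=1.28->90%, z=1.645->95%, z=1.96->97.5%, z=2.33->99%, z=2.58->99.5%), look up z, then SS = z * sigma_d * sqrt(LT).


From the table, SL = 99% corresponds to z = 2.33
sqrt(LT) = sqrt(16.8217) = 4.1014
SS = 2.33 * 37.4894 * 4.1014 = 358.2609

358.2609 units


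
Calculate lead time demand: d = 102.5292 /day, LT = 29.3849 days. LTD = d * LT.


LTD = 102.5292 * 29.3849 = 3012.8103

3012.8103 units


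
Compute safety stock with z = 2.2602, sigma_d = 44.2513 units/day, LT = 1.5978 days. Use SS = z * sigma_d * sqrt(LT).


sqrt(LT) = sqrt(1.5978) = 1.2640
SS = 2.2602 * 44.2513 * 1.2640 = 126.4253

126.4253 units


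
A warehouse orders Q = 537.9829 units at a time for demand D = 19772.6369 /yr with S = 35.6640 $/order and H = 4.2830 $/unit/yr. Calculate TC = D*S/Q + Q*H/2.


Ordering cost = D*S/Q = 1310.7690
Holding cost = Q*H/2 = 1152.0904
TC = 1310.7690 + 1152.0904 = 2462.8594

2462.8594 $/yr


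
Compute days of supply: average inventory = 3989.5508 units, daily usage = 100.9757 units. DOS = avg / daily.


DOS = 3989.5508 / 100.9757 = 39.5100

39.5100 days


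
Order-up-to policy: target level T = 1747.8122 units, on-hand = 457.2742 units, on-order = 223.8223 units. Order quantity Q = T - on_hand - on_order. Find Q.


Inventory position = OH + OO = 457.2742 + 223.8223 = 681.0965
Q = 1747.8122 - 681.0965 = 1066.7157

1066.7157 units


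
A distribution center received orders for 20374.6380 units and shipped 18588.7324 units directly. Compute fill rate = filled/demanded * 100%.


FR = 18588.7324 / 20374.6380 * 100 = 91.2347

91.2347%


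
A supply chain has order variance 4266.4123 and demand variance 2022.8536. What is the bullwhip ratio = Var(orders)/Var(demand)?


BW = 4266.4123 / 2022.8536 = 2.1091

2.1091


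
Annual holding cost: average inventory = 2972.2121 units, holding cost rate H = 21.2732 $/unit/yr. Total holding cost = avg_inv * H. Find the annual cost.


Cost = 2972.2121 * 21.2732 = 63228.4624

63228.4624 $/yr


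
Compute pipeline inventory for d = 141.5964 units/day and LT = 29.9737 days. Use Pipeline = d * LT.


Pipeline = 141.5964 * 29.9737 = 4244.1680

4244.1680 units


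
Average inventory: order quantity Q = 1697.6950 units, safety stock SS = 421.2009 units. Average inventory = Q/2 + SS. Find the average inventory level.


Q/2 = 848.8475
Avg = 848.8475 + 421.2009 = 1270.0484

1270.0484 units


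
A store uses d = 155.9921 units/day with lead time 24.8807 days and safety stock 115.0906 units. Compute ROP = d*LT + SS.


d*LT = 155.9921 * 24.8807 = 3881.1926
ROP = 3881.1926 + 115.0906 = 3996.2832

3996.2832 units


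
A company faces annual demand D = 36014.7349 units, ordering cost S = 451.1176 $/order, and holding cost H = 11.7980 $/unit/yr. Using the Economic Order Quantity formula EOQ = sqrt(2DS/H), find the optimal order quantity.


2*D*S = 2 * 36014.7349 * 451.1176 = 32493761.5454
2*D*S/H = 2754175.4149
EOQ = sqrt(2754175.4149) = 1659.5709

1659.5709 units


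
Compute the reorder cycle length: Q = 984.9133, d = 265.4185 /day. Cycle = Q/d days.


Cycle = 984.9133 / 265.4185 = 3.7108

3.7108 days


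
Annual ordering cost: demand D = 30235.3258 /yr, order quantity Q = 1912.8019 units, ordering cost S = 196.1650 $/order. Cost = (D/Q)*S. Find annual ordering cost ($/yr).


Number of orders = D/Q = 15.8068
Cost = 15.8068 * 196.1650 = 3100.7459

3100.7459 $/yr


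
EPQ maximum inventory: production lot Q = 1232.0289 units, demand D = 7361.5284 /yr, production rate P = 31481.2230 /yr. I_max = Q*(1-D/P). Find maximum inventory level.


D/P = 0.2338
1 - D/P = 0.7662
I_max = 1232.0289 * 0.7662 = 943.9329

943.9329 units


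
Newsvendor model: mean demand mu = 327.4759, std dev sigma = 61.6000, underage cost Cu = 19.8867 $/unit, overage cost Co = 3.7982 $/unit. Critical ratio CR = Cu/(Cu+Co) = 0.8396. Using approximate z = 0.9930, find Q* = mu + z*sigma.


CR = Cu/(Cu+Co) = 19.8867/(19.8867+3.7982) = 0.8396
z = 0.9930
Q* = 327.4759 + 0.9930 * 61.6000 = 388.6447

388.6447 units


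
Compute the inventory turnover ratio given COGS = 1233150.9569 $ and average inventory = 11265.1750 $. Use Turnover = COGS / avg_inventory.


Turnover = 1233150.9569 / 11265.1750 = 109.4658

109.4658


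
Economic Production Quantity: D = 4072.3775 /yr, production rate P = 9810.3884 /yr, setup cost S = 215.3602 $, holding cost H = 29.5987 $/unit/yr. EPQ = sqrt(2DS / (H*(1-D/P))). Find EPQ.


1 - D/P = 1 - 0.4151 = 0.5849
H*(1-D/P) = 17.3120
2DS = 1754056.0658
EPQ = sqrt(101320.1133) = 318.3082

318.3082 units


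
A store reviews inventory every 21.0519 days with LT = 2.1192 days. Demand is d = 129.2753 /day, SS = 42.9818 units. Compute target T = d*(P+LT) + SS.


P + LT = 23.1711
d*(P+LT) = 129.2753 * 23.1711 = 2995.4509
T = 2995.4509 + 42.9818 = 3038.4327

3038.4327 units


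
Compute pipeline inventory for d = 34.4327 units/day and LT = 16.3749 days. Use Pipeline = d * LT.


Pipeline = 34.4327 * 16.3749 = 563.8320

563.8320 units


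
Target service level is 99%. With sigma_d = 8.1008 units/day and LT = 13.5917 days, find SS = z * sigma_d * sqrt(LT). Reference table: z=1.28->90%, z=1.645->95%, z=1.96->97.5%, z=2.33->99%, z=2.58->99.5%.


From the table, SL = 99% corresponds to z = 2.33
sqrt(LT) = sqrt(13.5917) = 3.6867
SS = 2.33 * 8.1008 * 3.6867 = 69.5858

69.5858 units


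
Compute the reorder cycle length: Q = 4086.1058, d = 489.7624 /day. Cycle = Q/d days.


Cycle = 4086.1058 / 489.7624 = 8.3430

8.3430 days


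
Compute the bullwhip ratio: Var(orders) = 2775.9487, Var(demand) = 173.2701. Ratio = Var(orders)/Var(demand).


BW = 2775.9487 / 173.2701 = 16.0209

16.0209


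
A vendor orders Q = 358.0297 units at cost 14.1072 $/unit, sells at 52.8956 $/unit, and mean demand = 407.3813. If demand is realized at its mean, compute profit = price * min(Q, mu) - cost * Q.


Sales at mu = min(358.0297, 407.3813) = 358.0297
Revenue = 52.8956 * 358.0297 = 18938.1958
Total cost = 14.1072 * 358.0297 = 5050.7966
Profit = 18938.1958 - 5050.7966 = 13887.3992

13887.3992 $


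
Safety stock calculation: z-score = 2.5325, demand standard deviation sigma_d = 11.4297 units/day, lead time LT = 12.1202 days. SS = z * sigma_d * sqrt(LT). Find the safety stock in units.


sqrt(LT) = sqrt(12.1202) = 3.4814
SS = 2.5325 * 11.4297 * 3.4814 = 100.7718

100.7718 units


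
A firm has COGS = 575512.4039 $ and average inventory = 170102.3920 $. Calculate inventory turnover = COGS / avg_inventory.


Turnover = 575512.4039 / 170102.3920 = 3.3833

3.3833


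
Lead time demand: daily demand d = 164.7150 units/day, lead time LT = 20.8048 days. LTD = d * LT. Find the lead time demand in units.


LTD = 164.7150 * 20.8048 = 3426.8626

3426.8626 units


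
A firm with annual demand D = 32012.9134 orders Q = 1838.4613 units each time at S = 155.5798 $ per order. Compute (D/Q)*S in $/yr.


Number of orders = D/Q = 17.4129
Cost = 17.4129 * 155.5798 = 2709.0930

2709.0930 $/yr


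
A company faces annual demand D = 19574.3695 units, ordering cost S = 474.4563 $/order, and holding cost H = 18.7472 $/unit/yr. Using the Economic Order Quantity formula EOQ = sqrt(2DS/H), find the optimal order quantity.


2*D*S = 2 * 19574.3695 * 474.4563 = 18574365.8556
2*D*S/H = 990780.8022
EOQ = sqrt(990780.8022) = 995.3797

995.3797 units


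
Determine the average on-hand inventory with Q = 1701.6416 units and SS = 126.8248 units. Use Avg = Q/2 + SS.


Q/2 = 850.8208
Avg = 850.8208 + 126.8248 = 977.6456

977.6456 units


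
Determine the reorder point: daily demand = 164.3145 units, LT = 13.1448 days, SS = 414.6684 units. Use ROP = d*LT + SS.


d*LT = 164.3145 * 13.1448 = 2159.8812
ROP = 2159.8812 + 414.6684 = 2574.5496

2574.5496 units


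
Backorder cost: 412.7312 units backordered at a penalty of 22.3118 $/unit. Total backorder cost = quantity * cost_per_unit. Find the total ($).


Total = 412.7312 * 22.3118 = 9208.7760

9208.7760 $


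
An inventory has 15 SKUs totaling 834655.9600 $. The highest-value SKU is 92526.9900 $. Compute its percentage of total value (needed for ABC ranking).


Top item = 92526.9900
Total = 834655.9600
Percentage = 92526.9900 / 834655.9600 * 100 = 11.0856

11.0856%


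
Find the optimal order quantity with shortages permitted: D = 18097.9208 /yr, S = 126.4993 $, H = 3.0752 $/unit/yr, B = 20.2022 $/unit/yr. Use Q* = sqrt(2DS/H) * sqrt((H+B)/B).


sqrt(2DS/H) = 1220.2160
sqrt((H+B)/B) = 1.0734
Q* = 1220.2160 * 1.0734 = 1309.7989

1309.7989 units


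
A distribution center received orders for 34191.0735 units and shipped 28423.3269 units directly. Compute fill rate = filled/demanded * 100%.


FR = 28423.3269 / 34191.0735 * 100 = 83.1308

83.1308%


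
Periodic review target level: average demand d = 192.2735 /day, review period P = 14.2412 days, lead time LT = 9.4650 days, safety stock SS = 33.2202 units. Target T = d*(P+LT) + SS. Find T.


P + LT = 23.7062
d*(P+LT) = 192.2735 * 23.7062 = 4558.0740
T = 4558.0740 + 33.2202 = 4591.2942

4591.2942 units


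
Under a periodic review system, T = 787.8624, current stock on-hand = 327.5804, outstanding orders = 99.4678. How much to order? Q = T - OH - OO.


Inventory position = OH + OO = 327.5804 + 99.4678 = 427.0482
Q = 787.8624 - 427.0482 = 360.8142

360.8142 units


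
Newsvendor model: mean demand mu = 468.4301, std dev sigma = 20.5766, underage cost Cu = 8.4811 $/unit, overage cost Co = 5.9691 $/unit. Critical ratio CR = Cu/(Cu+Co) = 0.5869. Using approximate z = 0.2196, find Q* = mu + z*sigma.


CR = Cu/(Cu+Co) = 8.4811/(8.4811+5.9691) = 0.5869
z = 0.2196
Q* = 468.4301 + 0.2196 * 20.5766 = 472.9487

472.9487 units


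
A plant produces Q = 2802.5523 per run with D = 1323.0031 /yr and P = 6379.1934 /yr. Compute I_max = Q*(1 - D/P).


D/P = 0.2074
1 - D/P = 0.7926
I_max = 2802.5523 * 0.7926 = 2221.3212

2221.3212 units


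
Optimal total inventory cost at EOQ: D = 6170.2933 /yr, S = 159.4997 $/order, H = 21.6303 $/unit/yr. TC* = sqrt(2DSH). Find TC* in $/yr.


2*D*S*H = 42575349.0791
TC* = sqrt(42575349.0791) = 6524.9789

6524.9789 $/yr


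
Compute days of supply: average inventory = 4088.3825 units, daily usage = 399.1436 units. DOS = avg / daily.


DOS = 4088.3825 / 399.1436 = 10.2429

10.2429 days


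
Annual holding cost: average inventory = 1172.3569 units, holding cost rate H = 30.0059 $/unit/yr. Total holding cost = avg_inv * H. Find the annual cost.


Cost = 1172.3569 * 30.0059 = 35177.6239

35177.6239 $/yr


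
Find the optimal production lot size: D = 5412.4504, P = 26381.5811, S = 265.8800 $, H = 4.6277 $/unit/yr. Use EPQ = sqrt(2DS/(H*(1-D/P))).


1 - D/P = 1 - 0.2052 = 0.7948
H*(1-D/P) = 3.6783
2DS = 2878124.6247
EPQ = sqrt(782464.7677) = 884.5704

884.5704 units


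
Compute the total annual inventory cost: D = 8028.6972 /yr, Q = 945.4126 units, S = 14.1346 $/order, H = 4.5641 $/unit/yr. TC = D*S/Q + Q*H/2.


Ordering cost = D*S/Q = 120.0348
Holding cost = Q*H/2 = 2157.4788
TC = 120.0348 + 2157.4788 = 2277.5136

2277.5136 $/yr


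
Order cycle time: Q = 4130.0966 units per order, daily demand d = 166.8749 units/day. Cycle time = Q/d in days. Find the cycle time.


Cycle = 4130.0966 / 166.8749 = 24.7497

24.7497 days


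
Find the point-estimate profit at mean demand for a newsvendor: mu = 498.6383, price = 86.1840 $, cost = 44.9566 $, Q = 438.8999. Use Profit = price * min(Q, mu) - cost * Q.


Sales at mu = min(438.8999, 498.6383) = 438.8999
Revenue = 86.1840 * 438.8999 = 37826.1490
Total cost = 44.9566 * 438.8999 = 19731.4472
Profit = 37826.1490 - 19731.4472 = 18094.7017

18094.7017 $


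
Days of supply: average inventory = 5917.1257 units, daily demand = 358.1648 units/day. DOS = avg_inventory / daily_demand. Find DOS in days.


DOS = 5917.1257 / 358.1648 = 16.5207

16.5207 days


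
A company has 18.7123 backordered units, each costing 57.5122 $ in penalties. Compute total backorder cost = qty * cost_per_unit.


Total = 18.7123 * 57.5122 = 1076.1855

1076.1855 $


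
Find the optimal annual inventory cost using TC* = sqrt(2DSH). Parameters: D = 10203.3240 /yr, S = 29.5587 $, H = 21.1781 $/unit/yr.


2*D*S*H = 12774502.5599
TC* = sqrt(12774502.5599) = 3574.1436

3574.1436 $/yr


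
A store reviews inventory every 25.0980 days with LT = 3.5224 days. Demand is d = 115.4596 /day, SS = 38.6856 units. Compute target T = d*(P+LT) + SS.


P + LT = 28.6204
d*(P+LT) = 115.4596 * 28.6204 = 3304.4999
T = 3304.4999 + 38.6856 = 3343.1855

3343.1855 units


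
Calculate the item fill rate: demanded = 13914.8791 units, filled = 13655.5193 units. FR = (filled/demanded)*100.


FR = 13655.5193 / 13914.8791 * 100 = 98.1361

98.1361%


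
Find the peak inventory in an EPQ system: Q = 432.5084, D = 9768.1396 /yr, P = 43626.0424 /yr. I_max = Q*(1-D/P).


D/P = 0.2239
1 - D/P = 0.7761
I_max = 432.5084 * 0.7761 = 335.6671

335.6671 units


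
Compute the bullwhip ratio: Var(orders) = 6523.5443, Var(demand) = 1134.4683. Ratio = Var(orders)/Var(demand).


BW = 6523.5443 / 1134.4683 = 5.7503

5.7503


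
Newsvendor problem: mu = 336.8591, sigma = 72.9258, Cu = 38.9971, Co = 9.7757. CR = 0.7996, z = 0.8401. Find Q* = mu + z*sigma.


CR = Cu/(Cu+Co) = 38.9971/(38.9971+9.7757) = 0.7996
z = 0.8401
Q* = 336.8591 + 0.8401 * 72.9258 = 398.1241

398.1241 units


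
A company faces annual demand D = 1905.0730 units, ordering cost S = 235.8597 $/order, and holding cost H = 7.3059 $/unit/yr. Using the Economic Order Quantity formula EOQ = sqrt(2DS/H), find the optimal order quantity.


2*D*S = 2 * 1905.0730 * 235.8597 = 898659.8925
2*D*S/H = 123004.6801
EOQ = sqrt(123004.6801) = 350.7202

350.7202 units


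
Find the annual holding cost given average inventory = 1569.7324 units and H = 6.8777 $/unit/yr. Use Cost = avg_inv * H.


Cost = 1569.7324 * 6.8777 = 10796.1485

10796.1485 $/yr


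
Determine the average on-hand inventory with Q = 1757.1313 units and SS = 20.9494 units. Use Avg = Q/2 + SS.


Q/2 = 878.5657
Avg = 878.5657 + 20.9494 = 899.5150

899.5150 units


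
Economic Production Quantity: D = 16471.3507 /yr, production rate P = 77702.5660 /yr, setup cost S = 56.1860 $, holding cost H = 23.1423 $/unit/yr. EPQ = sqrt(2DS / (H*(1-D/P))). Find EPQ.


1 - D/P = 1 - 0.2120 = 0.7880
H*(1-D/P) = 18.2366
2DS = 1850918.6209
EPQ = sqrt(101494.6820) = 318.5823

318.5823 units


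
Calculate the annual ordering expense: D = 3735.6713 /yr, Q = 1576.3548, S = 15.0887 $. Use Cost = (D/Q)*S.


Number of orders = D/Q = 2.3698
Cost = 2.3698 * 15.0887 = 35.7574

35.7574 $/yr


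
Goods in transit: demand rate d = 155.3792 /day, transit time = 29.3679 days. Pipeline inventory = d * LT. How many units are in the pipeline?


Pipeline = 155.3792 * 29.3679 = 4563.1608

4563.1608 units


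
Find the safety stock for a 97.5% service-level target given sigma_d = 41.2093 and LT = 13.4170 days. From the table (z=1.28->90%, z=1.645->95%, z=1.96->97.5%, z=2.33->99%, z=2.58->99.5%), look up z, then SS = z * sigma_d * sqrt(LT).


From the table, SL = 97.5% corresponds to z = 1.96
sqrt(LT) = sqrt(13.4170) = 3.6629
SS = 1.96 * 41.2093 * 3.6629 = 295.8551

295.8551 units


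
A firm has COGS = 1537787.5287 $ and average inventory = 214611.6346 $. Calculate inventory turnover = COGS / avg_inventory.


Turnover = 1537787.5287 / 214611.6346 = 7.1654

7.1654


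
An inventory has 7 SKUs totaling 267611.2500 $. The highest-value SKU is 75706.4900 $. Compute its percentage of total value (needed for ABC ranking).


Top item = 75706.4900
Total = 267611.2500
Percentage = 75706.4900 / 267611.2500 * 100 = 28.2897

28.2897%


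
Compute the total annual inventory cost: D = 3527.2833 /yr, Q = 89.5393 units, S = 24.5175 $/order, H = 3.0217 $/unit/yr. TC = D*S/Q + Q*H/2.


Ordering cost = D*S/Q = 965.8348
Holding cost = Q*H/2 = 135.2805
TC = 965.8348 + 135.2805 = 1101.1152

1101.1152 $/yr


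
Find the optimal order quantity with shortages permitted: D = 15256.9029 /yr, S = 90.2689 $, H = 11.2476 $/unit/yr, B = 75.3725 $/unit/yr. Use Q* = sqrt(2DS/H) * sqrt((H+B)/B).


sqrt(2DS/H) = 494.8657
sqrt((H+B)/B) = 1.0720
Q* = 494.8657 * 1.0720 = 530.5059

530.5059 units


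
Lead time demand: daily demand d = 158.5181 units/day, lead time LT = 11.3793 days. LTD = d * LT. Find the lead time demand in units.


LTD = 158.5181 * 11.3793 = 1803.8250

1803.8250 units


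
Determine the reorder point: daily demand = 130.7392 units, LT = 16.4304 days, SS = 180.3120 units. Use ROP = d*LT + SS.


d*LT = 130.7392 * 16.4304 = 2148.0974
ROP = 2148.0974 + 180.3120 = 2328.4094

2328.4094 units


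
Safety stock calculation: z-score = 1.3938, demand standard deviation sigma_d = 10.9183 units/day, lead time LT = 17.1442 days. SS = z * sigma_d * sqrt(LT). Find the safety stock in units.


sqrt(LT) = sqrt(17.1442) = 4.1406
SS = 1.3938 * 10.9183 * 4.1406 = 63.0107

63.0107 units


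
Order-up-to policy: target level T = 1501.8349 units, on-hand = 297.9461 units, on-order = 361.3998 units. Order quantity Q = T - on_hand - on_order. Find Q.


Inventory position = OH + OO = 297.9461 + 361.3998 = 659.3459
Q = 1501.8349 - 659.3459 = 842.4890

842.4890 units


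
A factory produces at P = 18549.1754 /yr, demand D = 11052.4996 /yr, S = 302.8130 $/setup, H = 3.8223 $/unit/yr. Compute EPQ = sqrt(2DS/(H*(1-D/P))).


1 - D/P = 1 - 0.5958 = 0.4042
H*(1-D/P) = 1.5448
2DS = 6693681.1227
EPQ = sqrt(4333074.2100) = 2081.6038

2081.6038 units


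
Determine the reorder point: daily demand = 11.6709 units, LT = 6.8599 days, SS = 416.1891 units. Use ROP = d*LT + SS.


d*LT = 11.6709 * 6.8599 = 80.0612
ROP = 80.0612 + 416.1891 = 496.2503

496.2503 units


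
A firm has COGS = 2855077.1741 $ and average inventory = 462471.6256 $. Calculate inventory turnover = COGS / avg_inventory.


Turnover = 2855077.1741 / 462471.6256 = 6.1735

6.1735


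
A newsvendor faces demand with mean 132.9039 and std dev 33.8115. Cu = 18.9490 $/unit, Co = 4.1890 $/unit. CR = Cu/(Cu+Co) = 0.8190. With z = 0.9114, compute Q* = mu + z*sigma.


CR = Cu/(Cu+Co) = 18.9490/(18.9490+4.1890) = 0.8190
z = 0.9114
Q* = 132.9039 + 0.9114 * 33.8115 = 163.7197

163.7197 units


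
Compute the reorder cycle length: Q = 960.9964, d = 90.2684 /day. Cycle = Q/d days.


Cycle = 960.9964 / 90.2684 = 10.6460

10.6460 days


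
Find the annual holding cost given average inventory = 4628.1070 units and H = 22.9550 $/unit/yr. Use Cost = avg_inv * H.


Cost = 4628.1070 * 22.9550 = 106238.1962

106238.1962 $/yr


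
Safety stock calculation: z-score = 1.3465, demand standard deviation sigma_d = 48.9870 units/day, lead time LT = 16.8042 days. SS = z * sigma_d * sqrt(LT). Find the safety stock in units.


sqrt(LT) = sqrt(16.8042) = 4.0993
SS = 1.3465 * 48.9870 * 4.0993 = 270.3934

270.3934 units


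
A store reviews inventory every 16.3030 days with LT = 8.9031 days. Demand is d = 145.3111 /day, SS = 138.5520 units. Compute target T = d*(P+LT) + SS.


P + LT = 25.2061
d*(P+LT) = 145.3111 * 25.2061 = 3662.7261
T = 3662.7261 + 138.5520 = 3801.2781

3801.2781 units


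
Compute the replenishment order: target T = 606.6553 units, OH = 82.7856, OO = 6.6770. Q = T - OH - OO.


Inventory position = OH + OO = 82.7856 + 6.6770 = 89.4626
Q = 606.6553 - 89.4626 = 517.1927

517.1927 units


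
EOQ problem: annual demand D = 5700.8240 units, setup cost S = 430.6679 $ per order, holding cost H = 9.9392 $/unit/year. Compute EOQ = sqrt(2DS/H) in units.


2*D*S = 2 * 5700.8240 * 430.6679 = 4910323.8007
2*D*S/H = 494036.1197
EOQ = sqrt(494036.1197) = 702.8770

702.8770 units


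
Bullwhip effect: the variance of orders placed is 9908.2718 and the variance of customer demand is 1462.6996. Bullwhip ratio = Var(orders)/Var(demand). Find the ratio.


BW = 9908.2718 / 1462.6996 = 6.7740

6.7740


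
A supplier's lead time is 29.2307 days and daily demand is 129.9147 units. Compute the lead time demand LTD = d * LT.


LTD = 129.9147 * 29.2307 = 3797.4976

3797.4976 units


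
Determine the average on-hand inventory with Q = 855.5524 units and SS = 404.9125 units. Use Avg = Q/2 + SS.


Q/2 = 427.7762
Avg = 427.7762 + 404.9125 = 832.6887

832.6887 units


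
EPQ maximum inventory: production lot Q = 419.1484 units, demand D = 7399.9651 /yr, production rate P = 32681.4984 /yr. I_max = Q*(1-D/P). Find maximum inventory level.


D/P = 0.2264
1 - D/P = 0.7736
I_max = 419.1484 * 0.7736 = 324.2420

324.2420 units


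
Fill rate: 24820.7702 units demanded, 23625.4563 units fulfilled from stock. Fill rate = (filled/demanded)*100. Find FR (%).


FR = 23625.4563 / 24820.7702 * 100 = 95.1842

95.1842%


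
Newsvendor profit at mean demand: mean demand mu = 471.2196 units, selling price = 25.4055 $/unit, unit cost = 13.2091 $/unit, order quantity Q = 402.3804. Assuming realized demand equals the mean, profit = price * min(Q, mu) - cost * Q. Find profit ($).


Sales at mu = min(402.3804, 471.2196) = 402.3804
Revenue = 25.4055 * 402.3804 = 10222.6753
Total cost = 13.2091 * 402.3804 = 5315.0829
Profit = 10222.6753 - 5315.0829 = 4907.5923

4907.5923 $


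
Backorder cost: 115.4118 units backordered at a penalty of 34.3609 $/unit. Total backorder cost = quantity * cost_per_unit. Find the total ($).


Total = 115.4118 * 34.3609 = 3965.6533

3965.6533 $


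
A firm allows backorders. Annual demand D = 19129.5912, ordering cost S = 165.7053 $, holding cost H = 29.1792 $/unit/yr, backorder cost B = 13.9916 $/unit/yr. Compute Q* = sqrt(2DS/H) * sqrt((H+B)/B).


sqrt(2DS/H) = 466.1217
sqrt((H+B)/B) = 1.7566
Q* = 466.1217 * 1.7566 = 818.7677

818.7677 units


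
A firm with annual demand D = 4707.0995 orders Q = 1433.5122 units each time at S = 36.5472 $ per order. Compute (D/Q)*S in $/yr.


Number of orders = D/Q = 3.2836
Cost = 3.2836 * 36.5472 = 120.0069

120.0069 $/yr


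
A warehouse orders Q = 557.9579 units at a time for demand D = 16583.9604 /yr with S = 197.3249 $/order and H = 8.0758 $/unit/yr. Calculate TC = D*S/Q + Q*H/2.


Ordering cost = D*S/Q = 5865.0094
Holding cost = Q*H/2 = 2252.9782
TC = 5865.0094 + 2252.9782 = 8117.9876

8117.9876 $/yr


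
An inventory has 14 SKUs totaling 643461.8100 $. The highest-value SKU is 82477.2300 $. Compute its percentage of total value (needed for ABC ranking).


Top item = 82477.2300
Total = 643461.8100
Percentage = 82477.2300 / 643461.8100 * 100 = 12.8177

12.8177%


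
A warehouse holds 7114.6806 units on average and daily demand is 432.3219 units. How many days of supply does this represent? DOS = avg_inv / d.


DOS = 7114.6806 / 432.3219 = 16.4569

16.4569 days


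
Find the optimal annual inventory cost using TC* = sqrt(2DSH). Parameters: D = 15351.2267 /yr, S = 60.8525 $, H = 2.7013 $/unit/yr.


2*D*S*H = 5046895.6403
TC* = sqrt(5046895.6403) = 2246.5297

2246.5297 $/yr


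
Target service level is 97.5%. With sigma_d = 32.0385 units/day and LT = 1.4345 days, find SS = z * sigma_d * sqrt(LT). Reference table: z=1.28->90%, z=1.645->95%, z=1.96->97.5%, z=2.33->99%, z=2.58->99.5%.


From the table, SL = 97.5% corresponds to z = 1.96
sqrt(LT) = sqrt(1.4345) = 1.1977
SS = 1.96 * 32.0385 * 1.1977 = 75.2105

75.2105 units


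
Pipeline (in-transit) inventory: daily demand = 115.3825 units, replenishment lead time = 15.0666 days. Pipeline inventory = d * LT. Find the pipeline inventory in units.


Pipeline = 115.3825 * 15.0666 = 1738.4220

1738.4220 units


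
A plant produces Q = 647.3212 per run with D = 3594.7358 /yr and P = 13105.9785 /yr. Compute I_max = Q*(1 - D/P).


D/P = 0.2743
1 - D/P = 0.7257
I_max = 647.3212 * 0.7257 = 469.7726

469.7726 units


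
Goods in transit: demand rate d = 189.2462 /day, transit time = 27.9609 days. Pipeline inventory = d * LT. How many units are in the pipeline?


Pipeline = 189.2462 * 27.9609 = 5291.4941

5291.4941 units


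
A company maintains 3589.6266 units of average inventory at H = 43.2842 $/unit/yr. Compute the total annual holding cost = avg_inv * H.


Cost = 3589.6266 * 43.2842 = 155374.1157

155374.1157 $/yr


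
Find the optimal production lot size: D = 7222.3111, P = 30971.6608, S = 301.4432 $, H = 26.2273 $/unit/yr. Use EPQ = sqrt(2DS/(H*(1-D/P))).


1 - D/P = 1 - 0.2332 = 0.7668
H*(1-D/P) = 20.1113
2DS = 4354233.1388
EPQ = sqrt(216506.4638) = 465.3026

465.3026 units


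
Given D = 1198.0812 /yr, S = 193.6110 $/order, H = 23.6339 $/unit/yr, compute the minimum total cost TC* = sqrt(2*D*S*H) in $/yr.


2*D*S*H = 10964319.2061
TC* = sqrt(10964319.2061) = 3311.2413

3311.2413 $/yr


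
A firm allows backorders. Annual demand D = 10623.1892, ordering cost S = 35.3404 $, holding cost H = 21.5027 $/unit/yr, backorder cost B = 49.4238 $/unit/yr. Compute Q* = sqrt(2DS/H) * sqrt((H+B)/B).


sqrt(2DS/H) = 186.8666
sqrt((H+B)/B) = 1.1979
Q* = 186.8666 * 1.1979 = 223.8556

223.8556 units


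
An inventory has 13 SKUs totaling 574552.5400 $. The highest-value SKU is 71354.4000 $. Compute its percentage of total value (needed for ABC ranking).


Top item = 71354.4000
Total = 574552.5400
Percentage = 71354.4000 / 574552.5400 * 100 = 12.4191

12.4191%


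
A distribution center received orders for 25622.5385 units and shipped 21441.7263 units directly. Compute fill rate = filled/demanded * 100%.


FR = 21441.7263 / 25622.5385 * 100 = 83.6831

83.6831%


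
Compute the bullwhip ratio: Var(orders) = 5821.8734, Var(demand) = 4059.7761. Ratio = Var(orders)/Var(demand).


BW = 5821.8734 / 4059.7761 = 1.4340

1.4340


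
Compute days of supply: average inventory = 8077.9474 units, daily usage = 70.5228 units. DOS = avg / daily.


DOS = 8077.9474 / 70.5228 = 114.5438

114.5438 days


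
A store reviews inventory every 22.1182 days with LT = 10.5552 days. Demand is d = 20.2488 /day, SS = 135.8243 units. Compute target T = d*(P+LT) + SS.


P + LT = 32.6734
d*(P+LT) = 20.2488 * 32.6734 = 661.5971
T = 661.5971 + 135.8243 = 797.4214

797.4214 units


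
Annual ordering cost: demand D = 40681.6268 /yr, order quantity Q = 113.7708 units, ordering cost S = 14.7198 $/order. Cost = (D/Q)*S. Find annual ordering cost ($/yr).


Number of orders = D/Q = 357.5753
Cost = 357.5753 * 14.7198 = 5263.4368

5263.4368 $/yr


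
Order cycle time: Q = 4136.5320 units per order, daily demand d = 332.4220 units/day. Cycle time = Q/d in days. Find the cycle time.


Cycle = 4136.5320 / 332.4220 = 12.4436

12.4436 days


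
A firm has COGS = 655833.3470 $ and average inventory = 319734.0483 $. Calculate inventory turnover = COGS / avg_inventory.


Turnover = 655833.3470 / 319734.0483 = 2.0512

2.0512


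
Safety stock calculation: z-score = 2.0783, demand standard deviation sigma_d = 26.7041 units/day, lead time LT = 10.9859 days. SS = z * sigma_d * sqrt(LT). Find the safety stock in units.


sqrt(LT) = sqrt(10.9859) = 3.3145
SS = 2.0783 * 26.7041 * 3.3145 = 183.9518

183.9518 units


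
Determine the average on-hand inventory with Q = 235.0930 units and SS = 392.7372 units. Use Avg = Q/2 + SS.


Q/2 = 117.5465
Avg = 117.5465 + 392.7372 = 510.2837

510.2837 units


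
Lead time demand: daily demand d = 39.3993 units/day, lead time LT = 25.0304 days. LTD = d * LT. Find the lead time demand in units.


LTD = 39.3993 * 25.0304 = 986.1802

986.1802 units


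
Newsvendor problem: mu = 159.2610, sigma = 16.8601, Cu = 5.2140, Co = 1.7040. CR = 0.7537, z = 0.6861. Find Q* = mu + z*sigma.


CR = Cu/(Cu+Co) = 5.2140/(5.2140+1.7040) = 0.7537
z = 0.6861
Q* = 159.2610 + 0.6861 * 16.8601 = 170.8287

170.8287 units


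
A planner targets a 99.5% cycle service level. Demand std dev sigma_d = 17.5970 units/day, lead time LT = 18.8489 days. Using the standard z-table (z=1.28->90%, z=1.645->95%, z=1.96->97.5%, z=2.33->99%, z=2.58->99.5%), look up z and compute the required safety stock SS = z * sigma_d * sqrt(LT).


From the table, SL = 99.5% corresponds to z = 2.58
sqrt(LT) = sqrt(18.8489) = 4.3415
SS = 2.58 * 17.5970 * 4.3415 = 197.1067

197.1067 units


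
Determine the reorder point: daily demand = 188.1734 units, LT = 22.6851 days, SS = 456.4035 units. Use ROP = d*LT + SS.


d*LT = 188.1734 * 22.6851 = 4268.7324
ROP = 4268.7324 + 456.4035 = 4725.1359

4725.1359 units


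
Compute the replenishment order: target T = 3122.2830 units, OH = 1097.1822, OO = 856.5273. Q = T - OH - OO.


Inventory position = OH + OO = 1097.1822 + 856.5273 = 1953.7095
Q = 3122.2830 - 1953.7095 = 1168.5735

1168.5735 units


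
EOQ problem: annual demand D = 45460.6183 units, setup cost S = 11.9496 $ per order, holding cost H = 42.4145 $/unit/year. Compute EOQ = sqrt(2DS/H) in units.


2*D*S = 2 * 45460.6183 * 11.9496 = 1086472.4089
2*D*S/H = 25615.5892
EOQ = sqrt(25615.5892) = 160.0487

160.0487 units


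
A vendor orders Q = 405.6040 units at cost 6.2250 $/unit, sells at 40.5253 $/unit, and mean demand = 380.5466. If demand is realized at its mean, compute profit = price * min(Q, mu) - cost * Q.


Sales at mu = min(405.6040, 380.5466) = 380.5466
Revenue = 40.5253 * 380.5466 = 15421.7651
Total cost = 6.2250 * 405.6040 = 2524.8849
Profit = 15421.7651 - 2524.8849 = 12896.8802

12896.8802 $


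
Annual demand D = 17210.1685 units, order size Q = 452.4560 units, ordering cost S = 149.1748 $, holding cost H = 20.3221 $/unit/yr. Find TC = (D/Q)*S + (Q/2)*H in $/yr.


Ordering cost = D*S/Q = 5674.1947
Holding cost = Q*H/2 = 4597.4280
TC = 5674.1947 + 4597.4280 = 10271.6228

10271.6228 $/yr


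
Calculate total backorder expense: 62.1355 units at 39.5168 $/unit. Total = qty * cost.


Total = 62.1355 * 39.5168 = 2455.3961

2455.3961 $


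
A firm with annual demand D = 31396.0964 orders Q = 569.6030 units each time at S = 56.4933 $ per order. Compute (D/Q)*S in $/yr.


Number of orders = D/Q = 55.1193
Cost = 55.1193 * 56.4933 = 3113.8689

3113.8689 $/yr


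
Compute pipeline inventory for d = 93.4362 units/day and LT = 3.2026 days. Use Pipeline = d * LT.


Pipeline = 93.4362 * 3.2026 = 299.2388

299.2388 units


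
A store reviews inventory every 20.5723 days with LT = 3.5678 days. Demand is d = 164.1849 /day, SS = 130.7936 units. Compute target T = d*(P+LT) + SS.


P + LT = 24.1401
d*(P+LT) = 164.1849 * 24.1401 = 3963.4399
T = 3963.4399 + 130.7936 = 4094.2335

4094.2335 units


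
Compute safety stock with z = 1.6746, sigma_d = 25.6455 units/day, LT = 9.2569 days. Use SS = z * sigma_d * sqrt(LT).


sqrt(LT) = sqrt(9.2569) = 3.0425
SS = 1.6746 * 25.6455 * 3.0425 = 130.6637

130.6637 units


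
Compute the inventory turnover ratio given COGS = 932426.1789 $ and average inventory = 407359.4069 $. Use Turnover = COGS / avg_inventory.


Turnover = 932426.1789 / 407359.4069 = 2.2890

2.2890


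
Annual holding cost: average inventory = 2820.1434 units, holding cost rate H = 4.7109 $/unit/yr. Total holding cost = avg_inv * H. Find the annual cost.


Cost = 2820.1434 * 4.7109 = 13285.4135

13285.4135 $/yr


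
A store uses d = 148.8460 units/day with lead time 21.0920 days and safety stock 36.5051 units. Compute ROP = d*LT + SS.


d*LT = 148.8460 * 21.0920 = 3139.4598
ROP = 3139.4598 + 36.5051 = 3175.9649

3175.9649 units


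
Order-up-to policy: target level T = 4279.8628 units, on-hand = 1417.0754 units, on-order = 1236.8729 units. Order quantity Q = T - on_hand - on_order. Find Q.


Inventory position = OH + OO = 1417.0754 + 1236.8729 = 2653.9483
Q = 4279.8628 - 2653.9483 = 1625.9145

1625.9145 units


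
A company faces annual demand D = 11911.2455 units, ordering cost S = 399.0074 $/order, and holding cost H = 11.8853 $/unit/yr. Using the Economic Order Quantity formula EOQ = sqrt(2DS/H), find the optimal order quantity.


2*D*S = 2 * 11911.2455 * 399.0074 = 9505350.1954
2*D*S/H = 799756.8589
EOQ = sqrt(799756.8589) = 894.2913

894.2913 units
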